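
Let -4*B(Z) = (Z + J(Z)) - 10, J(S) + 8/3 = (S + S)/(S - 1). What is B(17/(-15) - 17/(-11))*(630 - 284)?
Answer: 6302217/5335 ≈ 1181.3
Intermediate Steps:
J(S) = -8/3 + 2*S/(-1 + S) (J(S) = -8/3 + (S + S)/(S - 1) = -8/3 + (2*S)/(-1 + S) = -8/3 + 2*S/(-1 + S))
B(Z) = 5/2 - Z/4 - (4 - Z)/(6*(-1 + Z)) (B(Z) = -((Z + 2*(4 - Z)/(3*(-1 + Z))) - 10)/4 = -(-10 + Z + 2*(4 - Z)/(3*(-1 + Z)))/4 = 5/2 - Z/4 - (4 - Z)/(6*(-1 + Z)))
B(17/(-15) - 17/(-11))*(630 - 284) = ((-38 - 3*(17/(-15) - 17/(-11))² + 35*(17/(-15) - 17/(-11)))/(12*(-1 + (17/(-15) - 17/(-11)))))*(630 - 284) = ((-38 - 3*(17*(-1/15) - 17*(-1/11))² + 35*(17*(-1/15) - 17*(-1/11)))/(12*(-1 + (17*(-1/15) - 17*(-1/11)))))*346 = ((-38 - 3*(-17/15 + 17/11)² + 35*(-17/15 + 17/11))/(12*(-1 + (-17/15 + 17/11))))*346 = ((-38 - 3*(68/165)² + 35*(68/165))/(12*(-1 + 68/165)))*346 = ((-38 - 3*4624/27225 + 476/33)/(12*(-97/165)))*346 = ((1/12)*(-165/97)*(-38 - 4624/9075 + 476/33))*346 = ((1/12)*(-165/97)*(-72858/3025))*346 = (36429/10670)*346 = 6302217/5335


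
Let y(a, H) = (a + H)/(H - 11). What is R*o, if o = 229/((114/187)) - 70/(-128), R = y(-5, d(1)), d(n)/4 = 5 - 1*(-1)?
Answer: 1372331/2496 ≈ 549.81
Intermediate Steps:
d(n) = 24 (d(n) = 4*(5 - 1*(-1)) = 4*(5 + 1) = 4*6 = 24)
y(a, H) = (H + a)/(-11 + H)
R = 19/13 (R = (24 - 5)/(-11 + 24) = 19/13 ≈ 1.4615)
o = 1372331/3648 (o = 229/((114*(1/187))) - 70*(-1/128) = 229/(114/187) + 35/64 = 229*(187/114) + 35/64 = 42823/114 + 35/64 = 1372331/3648 ≈ 376.19)
R*o = (19/13)*(1372331/3648) = 1372331/2496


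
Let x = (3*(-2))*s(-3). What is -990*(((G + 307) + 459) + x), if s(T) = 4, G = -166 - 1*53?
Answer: -517770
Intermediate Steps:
G = -219 (G = -166 - 53 = -219)
x = -24 (x = (3*(-2))*4 = -6*4 = -24)
-990*(((G + 307) + 459) + x) = -990*(((-219 + 307) + 459) - 24) = -990*((88 + 459) - 24) = -990*(547 - 24) = -990*523 = -517770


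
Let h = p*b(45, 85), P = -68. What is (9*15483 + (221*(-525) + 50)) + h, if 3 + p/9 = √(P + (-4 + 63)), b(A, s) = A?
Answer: 22157 + 1215*I ≈ 22157.0 + 1215.0*I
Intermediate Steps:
p = -27 + 27*I (p = -27 + 9*√(-68 + (-4 + 63)) = -27 + 9*√(-68 + 59) = -27 + 9*√(-9) = -27 + 9*(3*I) = -27 + 27*I ≈ -27.0 + 27.0*I)
h = -1215 + 1215*I (h = (-27 + 27*I)*45 = -1215 + 1215*I ≈ -1215.0 + 1215.0*I)
(9*15483 + (221*(-525) + 50)) + h = (9*15483 + (221*(-525) + 50)) + (-1215 + 1215*I) = (139347 + (-116025 + 50)) + (-1215 + 1215*I) = (139347 - 115975) + (-1215 + 1215*I) = 23372 + (-1215 + 1215*I) = 22157 + 1215*I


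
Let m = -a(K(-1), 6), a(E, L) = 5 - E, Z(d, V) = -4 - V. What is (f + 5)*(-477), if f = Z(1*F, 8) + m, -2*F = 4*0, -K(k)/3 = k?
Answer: 4293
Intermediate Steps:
K(k) = -3*k
F = 0 (F = -2*0 = -½*0 = 0)
m = -2 (m = -(5 - (-3)*(-1)) = -(5 - 1*3) = -(5 - 3) = -1*2 = -2)
f = -14 (f = (-4 - 1*8) - 2 = (-4 - 8) - 2 = -12 - 2 = -14)
(f + 5)*(-477) = (-14 + 5)*(-477) = -9*(-477) = 4293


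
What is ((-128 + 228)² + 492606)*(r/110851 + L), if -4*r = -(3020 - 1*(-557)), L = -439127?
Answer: -3763951859914961/17054 ≈ -2.2071e+11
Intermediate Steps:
r = 3577/4 (r = -(-1)*(3020 - 1*(-557))/4 = -(-1)*(3020 + 557)/4 = -(-1)*3577/4 = -¼*(-3577) = 3577/4 ≈ 894.25)
((-128 + 228)² + 492606)*(r/110851 + L) = ((-128 + 228)² + 492606)*((3577/4)/110851 - 439127) = (100² + 492606)*((3577/4)*(1/110851) - 439127) = (10000 + 492606)*(3577/443404 - 439127) = 502606*(-194710664731/443404) = -3763951859914961/17054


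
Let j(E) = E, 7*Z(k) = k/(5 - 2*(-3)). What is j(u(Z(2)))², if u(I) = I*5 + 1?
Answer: 7569/5929 ≈ 1.2766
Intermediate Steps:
Z(k) = k/77 (Z(k) = (k/(5 - 2*(-3)))/7 = (k/(5 + 6))/7 = (k/11)/7 = k/77)
u(I) = 1 + 5*I (u(I) = 5*I + 1 = 1 + 5*I)
j(u(Z(2)))² = (1 + 5*((1/77)*2))² = (1 + 5*(2/77))² = (1 + 10/77)² = (87/77)² = 7569/5929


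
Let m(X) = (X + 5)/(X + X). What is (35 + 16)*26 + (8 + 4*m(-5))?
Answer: 1334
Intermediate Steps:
m(X) = (5 + X)/(2*X) (m(X) = (5 + X)/((2*X)) = (5 + X)*(1/(2*X)) = (5 + X)/(2*X))
(35 + 16)*26 + (8 + 4*m(-5)) = (35 + 16)*26 + (8 + 4*((½)*(5 - 5)/(-5))) = 51*26 + (8 + 4*((½)*(-⅕)*0)) = 1326 + (8 + 4*0) = 1326 + (8 + 0) = 1326 + 8 = 1334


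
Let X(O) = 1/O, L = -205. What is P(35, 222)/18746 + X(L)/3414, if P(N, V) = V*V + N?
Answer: 8629217446/3279940755 ≈ 2.6309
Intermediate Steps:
P(N, V) = N + V² (P(N, V) = V² + N = N + V²)
P(35, 222)/18746 + X(L)/3414 = (35 + 222²)/18746 + 1/(-205*3414) = (35 + 49284)*(1/18746) - 1/205*1/3414 = 49319*(1/18746) - 1/699870 = 49319/18746 - 1/699870 = 8629217446/3279940755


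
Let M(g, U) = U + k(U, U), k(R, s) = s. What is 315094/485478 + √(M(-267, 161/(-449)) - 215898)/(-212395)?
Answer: 157547/242739 - 2*I*√10881349319/95365355 ≈ 0.64904 - 0.0021877*I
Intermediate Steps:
M(g, U) = 2*U (M(g, U) = U + U = 2*U)
315094/485478 + √(M(-267, 161/(-449)) - 215898)/(-212395) = 315094/485478 + √(2*(161/(-449)) - 215898)/(-212395) = 315094*(1/485478) + √(2*(161*(-1/449)) - 215898)*(-1/212395) = 157547/242739 + √(2*(-161/449) - 215898)*(-1/212395) = 157547/242739 + √(-322/449 - 215898)*(-1/212395) = 157547/242739 + √(-96938524/449)*(-1/212395) = 157547/242739 + (2*I*√10881349319/449)*(-1/212395) = 157547/242739 - 2*I*√10881349319/95365355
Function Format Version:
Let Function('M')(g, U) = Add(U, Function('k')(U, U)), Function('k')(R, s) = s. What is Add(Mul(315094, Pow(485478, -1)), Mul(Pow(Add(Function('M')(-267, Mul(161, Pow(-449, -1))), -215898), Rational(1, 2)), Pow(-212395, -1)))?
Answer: Add(Rational(157547, 242739), Mul(Rational(-2, 95365355), I, Pow(10881349319, Rational(1, 2)))) ≈ Add(0.64904, Mul(-0.0021877, I))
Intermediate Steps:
Function('M')(g, U) = Mul(2, U) (Function('M')(g, U) = Add(U, U) = Mul(2, U))
Add(Mul(315094, Pow(485478, -1)), Mul(Pow(Add(Function('M')(-267, Mul(161, Pow(-449, -1))), -215898), Rational(1, 2)), Pow(-212395, -1))) = Add(Mul(315094, Pow(485478, -1)), Mul(Pow(Add(Mul(2, Mul(161, Pow(-449, -1))), -215898), Rational(1, 2)), Pow(-212395, -1))) = Add(Mul(315094, Rational(1, 485478)), Mul(Pow(Add(Mul(2, Mul(161, Rational(-1, 449))), -215898), Rational(1, 2)), Rational(-1, 212395))) = Add(Rational(157547, 242739), Mul(Pow(Add(Mul(2, Rational(-161, 449)), -215898), Rational(1, 2)), Rational(-1, 212395))) = Add(Rational(157547, 242739), Mul(Pow(Add(Rational(-322, 449), -215898), Rational(1, 2)), Rational(-1, 212395))) = Add(Rational(157547, 242739), Mul(Pow(Rational(-96938524, 449), Rational(1, 2)), Rational(-1, 212395))) = Add(Rational(157547, 242739), Mul(Mul(Rational(2, 449), I, Pow(10881349319, Rational(1, 2))), Rational(-1, 212395))) = Add(Rational(157547, 242739), Mul(Rational(-2, 95365355), I, Pow(10881349319, Rational(1, 2))))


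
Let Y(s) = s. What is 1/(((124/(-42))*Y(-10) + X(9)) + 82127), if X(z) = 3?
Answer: 21/1725350 ≈ 1.2171e-5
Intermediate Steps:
1/(((124/(-42))*Y(-10) + X(9)) + 82127) = 1/(((124/(-42))*(-10) + 3) + 82127) = 1/(((124*(-1/42))*(-10) + 3) + 82127) = 1/((-62/21*(-10) + 3) + 82127) = 1/((620/21 + 3) + 82127) = 1/(683/21 + 82127) = 1/(1725350/21) = 21/1725350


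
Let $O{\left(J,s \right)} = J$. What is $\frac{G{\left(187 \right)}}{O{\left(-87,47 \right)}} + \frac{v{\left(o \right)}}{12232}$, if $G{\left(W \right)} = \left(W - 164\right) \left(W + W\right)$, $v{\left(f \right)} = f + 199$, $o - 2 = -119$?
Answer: $- \frac{52606265}{532092} \approx -98.867$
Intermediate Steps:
$o = -117$ ($o = 2 - 119 = -117$)
$v{\left(f \right)} = 199 + f$
$G{\left(W \right)} = 2 W \left(-164 + W\right)$ ($G{\left(W \right)} = \left(-164 + W\right) 2 W = 2 W \left(-164 + W\right)$)
$\frac{G{\left(187 \right)}}{O{\left(-87,47 \right)}} + \frac{v{\left(o \right)}}{12232} = \frac{2 \cdot 187 \left(-164 + 187\right)}{-87} + \frac{199 - 117}{12232} = 2 \cdot 187 \cdot 23 \left(- \frac{1}{87}\right) + 82 \cdot \frac{1}{12232} = 8602 \left(- \frac{1}{87}\right) + \frac{41}{6116} = - \frac{8602}{87} + \frac{41}{6116} = - \frac{52606265}{532092}$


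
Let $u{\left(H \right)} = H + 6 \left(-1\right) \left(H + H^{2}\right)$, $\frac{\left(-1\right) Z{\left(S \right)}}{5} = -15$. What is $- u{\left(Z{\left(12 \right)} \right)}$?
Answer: $34125$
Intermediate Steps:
$Z{\left(S \right)} = 75$ ($Z{\left(S \right)} = \left(-5\right) \left(-15\right) = 75$)
$u{\left(H \right)} = - 6 H^{2} - 5 H$ ($u{\left(H \right)} = H - 6 \left(H + H^{2}\right) = H - \left(6 H + 6 H^{2}\right) = - 6 H^{2} - 5 H$)
$- u{\left(Z{\left(12 \right)} \right)} = - \left(-1\right) 75 \left(5 + 6 \cdot 75\right) = - \left(-1\right) 75 \left(5 + 450\right) = - \left(-1\right) 75 \cdot 455 = \left(-1\right) \left(-34125\right) = 34125$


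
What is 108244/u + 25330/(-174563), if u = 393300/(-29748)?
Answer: -46842520275938/5721302325 ≈ -8187.4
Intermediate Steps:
u = -32775/2479 (u = 393300*(-1/29748) = -32775/2479 ≈ -13.221)
108244/u + 25330/(-174563) = 108244/(-32775/2479) + 25330/(-174563) = 108244*(-2479/32775) + 25330*(-1/174563) = -268336876/32775 - 25330/174563 = -46842520275938/5721302325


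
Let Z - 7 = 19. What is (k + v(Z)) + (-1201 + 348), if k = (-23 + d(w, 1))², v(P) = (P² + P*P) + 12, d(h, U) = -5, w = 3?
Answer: 1295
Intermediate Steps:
Z = 26 (Z = 7 + 19 = 26)
v(P) = 12 + 2*P² (v(P) = (P² + P²) + 12 = 2*P² + 12 = 12 + 2*P²)
k = 784 (k = (-23 - 5)² = (-28)² = 784)
(k + v(Z)) + (-1201 + 348) = (784 + (12 + 2*26²)) + (-1201 + 348) = (784 + (12 + 2*676)) - 853 = (784 + (12 + 1352)) - 853 = (784 + 1364) - 853 = 2148 - 853 = 1295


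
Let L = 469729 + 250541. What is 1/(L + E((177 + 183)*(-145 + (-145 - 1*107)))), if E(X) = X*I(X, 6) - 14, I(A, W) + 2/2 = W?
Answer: 1/5656 ≈ 0.00017680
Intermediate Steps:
I(A, W) = -1 + W
L = 720270
E(X) = -14 + 5*X (E(X) = X*(-1 + 6) - 14 = X*5 - 14 = 5*X - 14 = -14 + 5*X)
1/(L + E((177 + 183)*(-145 + (-145 - 1*107)))) = 1/(720270 + (-14 + 5*((177 + 183)*(-145 + (-145 - 1*107))))) = 1/(720270 + (-14 + 5*(360*(-145 + (-145 - 107))))) = 1/(720270 + (-14 + 5*(360*(-145 - 252)))) = 1/(720270 + (-14 + 5*(360*(-397)))) = 1/(720270 + (-14 + 5*(-142920))) = 1/(720270 + (-14 - 714600)) = 1/(720270 - 714614) = 1/5656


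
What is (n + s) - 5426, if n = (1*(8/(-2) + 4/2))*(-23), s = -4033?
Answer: -9413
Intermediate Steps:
n = 46 (n = (1*(8*(-½) + 4*(½)))*(-23) = (1*(-4 + 2))*(-23) = (1*(-2))*(-23) = -2*(-23) = 46)
(n + s) - 5426 = (46 - 4033) - 5426 = -3987 - 5426 = -9413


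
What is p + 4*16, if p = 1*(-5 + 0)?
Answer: 59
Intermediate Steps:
p = -5 (p = 1*(-5) = -5)
p + 4*16 = -5 + 4*16 = -5 + 64 = 59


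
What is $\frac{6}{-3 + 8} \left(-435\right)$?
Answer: $-522$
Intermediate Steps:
$\frac{6}{-3 + 8} \left(-435\right) = \frac{6}{5} \left(-435\right) = -522$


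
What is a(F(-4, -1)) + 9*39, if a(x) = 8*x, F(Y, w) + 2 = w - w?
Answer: 335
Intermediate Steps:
F(Y, w) = -2 (F(Y, w) = -2 + (w - w) = -2 + 0 = -2)
a(F(-4, -1)) + 9*39 = 8*(-2) + 9*39 = -16 + 351 = 335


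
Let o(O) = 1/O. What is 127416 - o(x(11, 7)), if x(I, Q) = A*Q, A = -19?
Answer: 16946329/133 ≈ 1.2742e+5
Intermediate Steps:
x(I, Q) = -19*Q
127416 - o(x(11, 7)) = 127416 - 1/((-19*7)) = 127416 - 1/(-133) = 127416 - 1*(-1/133) = 127416 + 1/133 = 16946329/133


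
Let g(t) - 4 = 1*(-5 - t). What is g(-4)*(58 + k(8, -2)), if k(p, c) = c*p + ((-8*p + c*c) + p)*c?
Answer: 438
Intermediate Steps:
k(p, c) = c*p + c*(c² - 7*p) (k(p, c) = c*p + ((-8*p + c²) + p)*c = c*p + ((c² - 8*p) + p)*c = c*p + (c² - 7*p)*c = c*p + c*(c² - 7*p))
g(t) = -1 - t (g(t) = 4 + 1*(-5 - t) = 4 + (-5 - t) = -1 - t)
g(-4)*(58 + k(8, -2)) = (-1 - 1*(-4))*(58 - 2*((-2)² - 6*8)) = (-1 + 4)*(58 - 2*(4 - 48)) = 3*(58 - 2*(-44)) = 3*(58 + 88) = 3*146 = 438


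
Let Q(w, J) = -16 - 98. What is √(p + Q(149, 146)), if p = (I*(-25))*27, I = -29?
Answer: √19461 ≈ 139.50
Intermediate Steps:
p = 19575 (p = -29*(-25)*27 = 725*27 = 19575)
Q(w, J) = -114
√(p + Q(149, 146)) = √(19575 - 114) = √19461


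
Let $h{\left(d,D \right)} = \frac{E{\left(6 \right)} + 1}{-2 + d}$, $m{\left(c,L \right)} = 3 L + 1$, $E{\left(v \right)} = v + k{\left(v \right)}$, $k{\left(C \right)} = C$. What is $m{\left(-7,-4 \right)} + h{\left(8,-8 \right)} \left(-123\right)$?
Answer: $- \frac{555}{2} \approx -277.5$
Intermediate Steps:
$E{\left(v \right)} = 2 v$ ($E{\left(v \right)} = v + v = 2 v$)
$m{\left(c,L \right)} = 1 + 3 L$
$h{\left(d,D \right)} = \frac{13}{-2 + d}$ ($h{\left(d,D \right)} = \frac{2 \cdot 6 + 1}{-2 + d} = \frac{12 + 1}{-2 + d} = \frac{13}{-2 + d}$)
$m{\left(-7,-4 \right)} + h{\left(8,-8 \right)} \left(-123\right) = \left(1 + 3 \left(-4\right)\right) + \frac{13}{-2 + 8} \left(-123\right) = \left(1 - 12\right) + \frac{13}{6} \left(-123\right) = -11 + 13 \cdot \frac{1}{6} \left(-123\right) = -11 + \frac{13}{6} \left(-123\right) = -11 - \frac{533}{2} = - \frac{555}{2}$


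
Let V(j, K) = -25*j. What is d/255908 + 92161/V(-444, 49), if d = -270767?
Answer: 1286201468/177536175 ≈ 7.2447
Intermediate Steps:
d/255908 + 92161/V(-444, 49) = -270767/255908 + 92161/((-25*(-444))) = -270767*1/255908 + 92161/11100 = -270767/255908 + 92161*(1/11100) = -270767/255908 + 92161/11100 = 1286201468/177536175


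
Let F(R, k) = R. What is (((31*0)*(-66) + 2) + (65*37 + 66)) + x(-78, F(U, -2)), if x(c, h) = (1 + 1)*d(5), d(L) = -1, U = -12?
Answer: 2471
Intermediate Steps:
x(c, h) = -2 (x(c, h) = (1 + 1)*(-1) = 2*(-1) = -2)
(((31*0)*(-66) + 2) + (65*37 + 66)) + x(-78, F(U, -2)) = (((31*0)*(-66) + 2) + (65*37 + 66)) - 2 = ((0*(-66) + 2) + (2405 + 66)) - 2 = ((0 + 2) + 2471) - 2 = (2 + 2471) - 2 = 2473 - 2 = 2471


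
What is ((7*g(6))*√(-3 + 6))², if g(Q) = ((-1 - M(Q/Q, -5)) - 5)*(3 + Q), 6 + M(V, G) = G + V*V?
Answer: 190512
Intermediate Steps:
M(V, G) = -6 + G + V² (M(V, G) = -6 + (G + V*V) = -6 + (G + V²) = -6 + G + V²)
g(Q) = 12 + 4*Q (g(Q) = ((-1 - (-6 - 5 + (Q/Q)²)) - 5)*(3 + Q) = ((-1 - (-6 - 5 + 1²)) - 5)*(3 + Q) = ((-1 - (-6 - 5 + 1)) - 5)*(3 + Q) = ((-1 - 1*(-10)) - 5)*(3 + Q) = ((-1 + 10) - 5)*(3 + Q) = (9 - 5)*(3 + Q) = 4*(3 + Q) = 12 + 4*Q)
((7*g(6))*√(-3 + 6))² = ((7*(12 + 4*6))*√(-3 + 6))² = ((7*(12 + 24))*√3)² = ((7*36)*√3)² = (252*√3)² = 190512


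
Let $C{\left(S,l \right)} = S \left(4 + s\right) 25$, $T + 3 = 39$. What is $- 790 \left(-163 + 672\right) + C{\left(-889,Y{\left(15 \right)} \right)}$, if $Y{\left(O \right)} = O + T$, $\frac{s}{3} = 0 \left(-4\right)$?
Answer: $-491010$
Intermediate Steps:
$T = 36$ ($T = -3 + 39 = 36$)
$s = 0$ ($s = 3 \cdot 0 \left(-4\right) = 3 \cdot 0 = 0$)
$Y{\left(O \right)} = 36 + O$ ($Y{\left(O \right)} = O + 36 = 36 + O$)
$C{\left(S,l \right)} = 100 S$ ($C{\left(S,l \right)} = S \left(4 + 0\right) 25 = S 4 \cdot 25 = 4 S 25 = 100 S$)
$- 790 \left(-163 + 672\right) + C{\left(-889,Y{\left(15 \right)} \right)} = - 790 \left(-163 + 672\right) + 100 \left(-889\right) = \left(-790\right) 509 - 88900 = -402110 - 88900 = -491010$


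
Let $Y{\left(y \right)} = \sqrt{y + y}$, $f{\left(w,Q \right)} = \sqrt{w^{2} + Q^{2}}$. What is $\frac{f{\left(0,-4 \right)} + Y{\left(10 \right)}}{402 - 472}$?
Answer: $- \frac{2}{35} - \frac{\sqrt{5}}{35} \approx -0.12103$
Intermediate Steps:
$f{\left(w,Q \right)} = \sqrt{Q^{2} + w^{2}}$
$Y{\left(y \right)} = \sqrt{2} \sqrt{y}$ ($Y{\left(y \right)} = \sqrt{2 y} = \sqrt{2} \sqrt{y}$)
$\frac{f{\left(0,-4 \right)} + Y{\left(10 \right)}}{402 - 472} = \frac{\sqrt{\left(-4\right)^{2} + 0^{2}} + \sqrt{2} \sqrt{10}}{402 - 472} = \frac{\sqrt{16 + 0} + 2 \sqrt{5}}{-70} = \left(\sqrt{16} + 2 \sqrt{5}\right) \left(- \frac{1}{70}\right) = \left(4 + 2 \sqrt{5}\right) \left(- \frac{1}{70}\right) = - \frac{2}{35} - \frac{\sqrt{5}}{35}$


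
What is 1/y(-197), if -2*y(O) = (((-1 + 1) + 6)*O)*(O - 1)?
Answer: -1/117018 ≈ -8.5457e-6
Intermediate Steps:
y(O) = -3*O*(-1 + O) (y(O) = -((-1 + 1) + 6)*O*(O - 1)/2 = -(0 + 6)*O*(-1 + O)/2 = -6*O*(-1 + O)/2 = -3*O*(-1 + O))
1/y(-197) = 1/(3*(-197)*(1 - 1*(-197))) = 1/(3*(-197)*(1 + 197)) = 1/(3*(-197)*198) = 1/(-117018) = -1/117018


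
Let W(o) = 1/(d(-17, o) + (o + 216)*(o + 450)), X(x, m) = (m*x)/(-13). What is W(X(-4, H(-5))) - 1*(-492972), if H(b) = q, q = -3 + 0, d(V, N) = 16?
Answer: 8048138615113/16325752 ≈ 4.9297e+5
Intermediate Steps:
q = -3
H(b) = -3
X(x, m) = -m*x/13 (X(x, m) = (m*x)*(-1/13) = -m*x/13)
W(o) = 1/(16 + (216 + o)*(450 + o)) (W(o) = 1/(16 + (o + 216)*(o + 450)) = 1/(16 + (216 + o)*(450 + o)))
W(X(-4, H(-5))) - 1*(-492972) = 1/(97216 + (-1/13*(-3)*(-4))² + 666*(-1/13*(-3)*(-4))) - 1*(-492972) = 1/(97216 + (-12/13)² + 666*(-12/13)) + 492972 = 1/(97216 + 144/169 - 7992/13) + 492972 = 1/(16325752/169) + 492972 = 169/16325752 + 492972 = 8048138615113/16325752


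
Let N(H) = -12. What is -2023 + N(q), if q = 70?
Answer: -2035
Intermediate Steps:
-2023 + N(q) = -2023 - 12 = -2035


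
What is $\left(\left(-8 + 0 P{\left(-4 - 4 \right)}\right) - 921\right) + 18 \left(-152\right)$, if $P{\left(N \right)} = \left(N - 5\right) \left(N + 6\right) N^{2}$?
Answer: $-3665$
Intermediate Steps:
$P{\left(N \right)} = N^{2} \left(-5 + N\right) \left(6 + N\right)$ ($P{\left(N \right)} = \left(-5 + N\right) \left(6 + N\right) N^{2} = N^{2} \left(-5 + N\right) \left(6 + N\right)$)
$\left(\left(-8 + 0 P{\left(-4 - 4 \right)}\right) - 921\right) + 18 \left(-152\right) = \left(\left(-8 + 0 \left(-4 - 4\right)^{2} \left(-30 - 8 + \left(-4 - 4\right)^{2}\right)\right) - 921\right) + 18 \left(-152\right) = \left(\left(-8 + 0 \left(-8\right)^{2} \left(-30 - 8 + \left(-8\right)^{2}\right)\right) - 921\right) - 2736 = \left(\left(-8 + 0 \cdot 64 \left(-30 - 8 + 64\right)\right) - 921\right) - 2736 = \left(\left(-8 + 0 \cdot 64 \cdot 26\right) - 921\right) - 2736 = \left(\left(-8 + 0 \cdot 1664\right) - 921\right) - 2736 = \left(\left(-8 + 0\right) - 921\right) - 2736 = \left(-8 - 921\right) - 2736 = -929 - 2736 = -3665$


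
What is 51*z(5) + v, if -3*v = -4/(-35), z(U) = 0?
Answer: -4/105 ≈ -0.038095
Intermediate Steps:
v = -4/105 (v = -(-4)/(3*(-35)) = -(-4)*(-1)/(3*35) = -⅓*4/35 = -4/105 ≈ -0.038095)
51*z(5) + v = 51*0 - 4/105 = 0 - 4/105 = -4/105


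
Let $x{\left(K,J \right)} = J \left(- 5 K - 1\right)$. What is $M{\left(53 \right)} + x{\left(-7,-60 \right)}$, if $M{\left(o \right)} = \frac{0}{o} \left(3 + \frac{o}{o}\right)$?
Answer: $-2040$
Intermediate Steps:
$x{\left(K,J \right)} = J \left(-1 - 5 K\right)$
$M{\left(o \right)} = 0$ ($M{\left(o \right)} = 0 \left(3 + 1\right) = 0 \cdot 4 = 0$)
$M{\left(53 \right)} + x{\left(-7,-60 \right)} = 0 - - 60 \left(1 + 5 \left(-7\right)\right) = 0 - - 60 \left(1 - 35\right) = 0 - \left(-60\right) \left(-34\right) = 0 - 2040 = -2040$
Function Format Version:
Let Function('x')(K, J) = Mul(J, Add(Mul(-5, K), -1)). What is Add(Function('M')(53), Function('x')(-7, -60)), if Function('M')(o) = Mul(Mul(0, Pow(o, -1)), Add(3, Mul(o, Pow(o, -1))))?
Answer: -2040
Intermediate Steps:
Function('x')(K, J) = Mul(J, Add(-1, Mul(-5, K)))
Function('M')(o) = 0 (Function('M')(o) = Mul(0, Add(3, 1)) = Mul(0, 4) = 0)
Add(Function('M')(53), Function('x')(-7, -60)) = Add(0, Mul(-1, -60, Add(1, Mul(5, -7)))) = Add(0, Mul(-1, -60, Add(1, -35))) = Add(0, Mul(-1, -60, -34)) = Add(0, -2040) = -2040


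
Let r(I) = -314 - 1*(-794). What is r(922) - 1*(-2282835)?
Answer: 2283315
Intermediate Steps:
r(I) = 480 (r(I) = -314 + 794 = 480)
r(922) - 1*(-2282835) = 480 - 1*(-2282835) = 480 + 2282835 = 2283315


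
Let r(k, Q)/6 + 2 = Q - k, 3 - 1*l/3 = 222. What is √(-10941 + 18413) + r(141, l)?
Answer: -4800 + 4*√467 ≈ -4713.6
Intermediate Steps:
l = -657 (l = 9 - 3*222 = 9 - 666 = -657)
r(k, Q) = -12 - 6*k + 6*Q (r(k, Q) = -12 + 6*(Q - k) = -12 + (-6*k + 6*Q) = -12 - 6*k + 6*Q)
√(-10941 + 18413) + r(141, l) = √(-10941 + 18413) + (-12 - 6*141 + 6*(-657)) = √7472 + (-12 - 846 - 3942) = 4*√467 - 4800 = -4800 + 4*√467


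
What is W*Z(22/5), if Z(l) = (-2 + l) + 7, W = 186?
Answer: 8742/5 ≈ 1748.4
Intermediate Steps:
Z(l) = 5 + l
W*Z(22/5) = 186*(5 + 22/5) = 186*(47/5) = 8742/5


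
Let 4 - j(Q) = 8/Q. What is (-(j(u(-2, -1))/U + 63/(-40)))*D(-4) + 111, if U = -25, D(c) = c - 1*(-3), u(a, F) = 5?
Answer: 109329/1000 ≈ 109.33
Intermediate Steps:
j(Q) = 4 - 8/Q
D(c) = 3 + c (D(c) = c + 3 = 3 + c)
(-(j(u(-2, -1))/U + 63/(-40)))*D(-4) + 111 = (-((4 - 8/5)/(-25) + 63/(-40)))*(3 - 4) + 111 = -((4 - 8*⅕)*(-1/25) + 63*(-1/40))*(-1) + 111 = -((4 - 8/5)*(-1/25) - 63/40)*(-1) + 111 = -((12/5)*(-1/25) - 63/40)*(-1) + 111 = -(-12/125 - 63/40)*(-1) + 111 = -1*(-1671/1000)*(-1) + 111 = (1671/1000)*(-1) + 111 = -1671/1000 + 111 = 109329/1000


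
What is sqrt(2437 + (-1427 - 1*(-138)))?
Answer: 2*sqrt(287) ≈ 33.882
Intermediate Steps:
sqrt(2437 + (-1427 - 1*(-138))) = sqrt(2437 + (-1427 + 138)) = sqrt(2437 - 1289) = sqrt(1148) = 2*sqrt(287)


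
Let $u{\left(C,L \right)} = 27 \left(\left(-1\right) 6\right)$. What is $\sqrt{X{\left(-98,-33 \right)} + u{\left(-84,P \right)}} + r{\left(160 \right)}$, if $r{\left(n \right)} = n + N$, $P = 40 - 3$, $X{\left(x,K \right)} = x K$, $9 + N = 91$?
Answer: $242 + 32 \sqrt{3} \approx 297.43$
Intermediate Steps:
$N = 82$ ($N = -9 + 91 = 82$)
$X{\left(x,K \right)} = K x$
$P = 37$ ($P = 40 - 3 = 37$)
$u{\left(C,L \right)} = -162$ ($u{\left(C,L \right)} = 27 \left(-6\right) = -162$)
$r{\left(n \right)} = 82 + n$ ($r{\left(n \right)} = n + 82 = 82 + n$)
$\sqrt{X{\left(-98,-33 \right)} + u{\left(-84,P \right)}} + r{\left(160 \right)} = \sqrt{\left(-33\right) \left(-98\right) - 162} + \left(82 + 160\right) = \sqrt{3234 - 162} + 242 = \sqrt{3072} + 242 = 32 \sqrt{3} + 242 = 242 + 32 \sqrt{3}$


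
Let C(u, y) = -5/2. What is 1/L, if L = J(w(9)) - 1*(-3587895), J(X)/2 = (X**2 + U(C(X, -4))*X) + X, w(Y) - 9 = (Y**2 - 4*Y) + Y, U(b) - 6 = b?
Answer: 1/3596400 ≈ 2.7806e-7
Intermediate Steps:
C(u, y) = -5/2 (C(u, y) = -5*1/2 = -5/2)
U(b) = 6 + b
w(Y) = 9 + Y**2 - 3*Y (w(Y) = 9 + ((Y**2 - 4*Y) + Y) = 9 + (Y**2 - 3*Y) = 9 + Y**2 - 3*Y)
J(X) = 2*X**2 + 9*X (J(X) = 2*((X**2 + (6 - 5/2)*X) + X) = 2*((X**2 + 7*X/2) + X) = 2*(X**2 + 9*X/2) = 2*X**2 + 9*X)
L = 3596400 (L = (9 + 9**2 - 3*9)*(9 + 2*(9 + 9**2 - 3*9)) - 1*(-3587895) = (9 + 81 - 27)*(9 + 2*(9 + 81 - 27)) + 3587895 = 63*(9 + 2*63) + 3587895 = 63*(9 + 126) + 3587895 = 63*135 + 3587895 = 8505 + 3587895 = 3596400)
1/L = 1/3596400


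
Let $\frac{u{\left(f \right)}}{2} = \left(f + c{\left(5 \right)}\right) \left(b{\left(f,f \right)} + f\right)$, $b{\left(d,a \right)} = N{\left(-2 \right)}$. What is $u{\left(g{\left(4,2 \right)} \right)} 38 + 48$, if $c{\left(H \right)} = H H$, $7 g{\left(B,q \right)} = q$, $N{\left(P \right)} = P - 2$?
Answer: $- \frac{347400}{49} \approx -7089.8$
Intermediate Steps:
$N{\left(P \right)} = -2 + P$
$g{\left(B,q \right)} = \frac{q}{7}$
$b{\left(d,a \right)} = -4$ ($b{\left(d,a \right)} = -2 - 2 = -4$)
$c{\left(H \right)} = H^{2}$
$u{\left(f \right)} = 2 \left(-4 + f\right) \left(25 + f\right)$ ($u{\left(f \right)} = 2 \left(f + 5^{2}\right) \left(-4 + f\right) = 2 \left(f + 25\right) \left(-4 + f\right) = 2 \left(25 + f\right) \left(-4 + f\right) = 2 \left(-4 + f\right) \left(25 + f\right)$)
$u{\left(g{\left(4,2 \right)} \right)} 38 + 48 = \left(-200 + 2 \left(\frac{1}{7} \cdot 2\right)^{2} + 42 \cdot \frac{1}{7} \cdot 2\right) 38 + 48 = \left(-200 + 2 \left(\frac{2}{7}\right)^{2} + 42 \cdot \frac{2}{7}\right) 38 + 48 = \left(-200 + 2 \cdot \frac{4}{49} + 12\right) 38 + 48 = \left(-200 + \frac{8}{49} + 12\right) 38 + 48 = \left(- \frac{9204}{49}\right) 38 + 48 = - \frac{349752}{49} + 48 = - \frac{347400}{49}$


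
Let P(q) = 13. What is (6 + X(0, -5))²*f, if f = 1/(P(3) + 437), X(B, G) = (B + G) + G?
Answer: 8/225 ≈ 0.035556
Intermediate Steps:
X(B, G) = B + 2*G
f = 1/450 (f = 1/(13 + 437) = 1/450 ≈ 0.0022222)
(6 + X(0, -5))²*f = (6 + (0 + 2*(-5)))²*(1/450) = (6 + (0 - 10))²*(1/450) = (6 - 10)²*(1/450) = (-4)²*(1/450) = 16*(1/450) = 8/225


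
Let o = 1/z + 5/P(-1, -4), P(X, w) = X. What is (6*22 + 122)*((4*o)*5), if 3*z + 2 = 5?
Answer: -20320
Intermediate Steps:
z = 1 (z = -⅔ + (⅓)*5 = -⅔ + 5/3 = 1)
o = -4 (o = 1/1 + 5/(-1) = 1*1 + 5*(-1) = 1 - 5 = -4)
(6*22 + 122)*((4*o)*5) = (6*22 + 122)*((4*(-4))*5) = (132 + 122)*(-16*5) = 254*(-80) = -20320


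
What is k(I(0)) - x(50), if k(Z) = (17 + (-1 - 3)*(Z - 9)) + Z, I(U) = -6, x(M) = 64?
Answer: 7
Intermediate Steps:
k(Z) = 53 - 3*Z (k(Z) = (17 - 4*(-9 + Z)) + Z = (17 + (36 - 4*Z)) + Z = (53 - 4*Z) + Z = 53 - 3*Z)
k(I(0)) - x(50) = (53 - 3*(-6)) - 1*64 = (53 + 18) - 64 = 71 - 64 = 7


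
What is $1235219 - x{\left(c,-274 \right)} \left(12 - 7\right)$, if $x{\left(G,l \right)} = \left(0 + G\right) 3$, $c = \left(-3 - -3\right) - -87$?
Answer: $1233914$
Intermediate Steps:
$c = 87$ ($c = \left(-3 + 3\right) + 87 = 0 + 87 = 87$)
$x{\left(G,l \right)} = 3 G$ ($x{\left(G,l \right)} = G 3 = 3 G$)
$1235219 - x{\left(c,-274 \right)} \left(12 - 7\right) = 1235219 - 3 \cdot 87 \left(12 - 7\right) = 1235219 - 261 \cdot 5 = 1235219 - 1305 = 1233914$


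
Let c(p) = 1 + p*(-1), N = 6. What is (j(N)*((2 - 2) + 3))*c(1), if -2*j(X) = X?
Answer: 0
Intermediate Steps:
j(X) = -X/2
c(p) = 1 - p
(j(N)*((2 - 2) + 3))*c(1) = ((-½*6)*((2 - 2) + 3))*(1 - 1*1) = (-3*(0 + 3))*(1 - 1) = -3*3*0 = -9*0 = 0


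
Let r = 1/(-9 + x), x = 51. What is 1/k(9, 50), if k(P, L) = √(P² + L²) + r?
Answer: -42/4552883 + 1764*√2581/4552883 ≈ 0.019674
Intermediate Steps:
r = 1/42 (r = 1/(-9 + 51) = 1/42 ≈ 0.023810)
k(P, L) = 1/42 + √(L² + P²) (k(P, L) = √(P² + L²) + 1/42 = √(L² + P²) + 1/42 = 1/42 + √(L² + P²))
1/k(9, 50) = 1/(1/42 + √(50² + 9²)) = 1/(1/42 + √(2500 + 81)) = 1/(1/42 + √2581)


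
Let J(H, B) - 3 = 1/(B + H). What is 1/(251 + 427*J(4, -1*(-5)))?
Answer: 9/14215 ≈ 0.00063313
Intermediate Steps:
J(H, B) = 3 + 1/(B + H)
1/(251 + 427*J(4, -1*(-5))) = 1/(251 + 427*((1 + 3*(-1*(-5)) + 3*4)/(-1*(-5) + 4))) = 1/(251 + 427*((1 + 3*5 + 12)/(5 + 4))) = 1/(251 + 427*((1 + 15 + 12)/9)) = 1/(251 + 427*((⅑)*28)) = 1/(251 + 427*(28/9)) = 1/(251 + 11956/9) = 1/(14215/9) = 9/14215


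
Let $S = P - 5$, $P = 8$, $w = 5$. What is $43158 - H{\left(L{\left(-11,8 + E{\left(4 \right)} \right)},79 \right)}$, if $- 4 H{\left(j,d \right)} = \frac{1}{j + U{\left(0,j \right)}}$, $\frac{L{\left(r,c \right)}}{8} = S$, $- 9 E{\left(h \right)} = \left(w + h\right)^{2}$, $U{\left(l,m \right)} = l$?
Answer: $\frac{4143169}{96} \approx 43158.0$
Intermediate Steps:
$E{\left(h \right)} = - \frac{\left(5 + h\right)^{2}}{9}$
$S = 3$ ($S = 8 - 5 = 3$)
$L{\left(r,c \right)} = 24$ ($L{\left(r,c \right)} = 8 \cdot 3 = 24$)
$H{\left(j,d \right)} = - \frac{1}{4 j}$ ($H{\left(j,d \right)} = - \frac{1}{4 \left(j + 0\right)} = - \frac{1}{4 j}$)
$43158 - H{\left(L{\left(-11,8 + E{\left(4 \right)} \right)},79 \right)} = 43158 - - \frac{1}{4 \cdot 24} = 43158 - \left(- \frac{1}{4}\right) \frac{1}{24} = 43158 - - \frac{1}{96} = 43158 + \frac{1}{96} = \frac{4143169}{96}$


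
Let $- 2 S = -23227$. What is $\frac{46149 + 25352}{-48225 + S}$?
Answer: $- \frac{143002}{73223} \approx -1.953$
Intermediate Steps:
$S = \frac{23227}{2}$ ($S = \left(- \frac{1}{2}\right) \left(-23227\right) = \frac{23227}{2} \approx 11614.0$)
$\frac{46149 + 25352}{-48225 + S} = \frac{46149 + 25352}{-48225 + \frac{23227}{2}} = \frac{71501}{- \frac{73223}{2}} = 71501 \left(- \frac{2}{73223}\right) = - \frac{143002}{73223}$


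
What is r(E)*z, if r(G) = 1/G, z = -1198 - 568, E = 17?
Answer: -1766/17 ≈ -103.88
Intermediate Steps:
z = -1766
r(E)*z = -1766/17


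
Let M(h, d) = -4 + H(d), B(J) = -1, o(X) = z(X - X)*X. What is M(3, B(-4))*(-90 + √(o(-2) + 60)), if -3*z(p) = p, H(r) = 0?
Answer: 360 - 8*√15 ≈ 329.02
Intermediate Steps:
z(p) = -p/3
o(X) = 0 (o(X) = (-(X - X)/3)*X = (-⅓*0)*X = 0*X = 0)
M(h, d) = -4 (M(h, d) = -4 + 0 = -4)
M(3, B(-4))*(-90 + √(o(-2) + 60)) = -4*(-90 + √(0 + 60)) = -4*(-90 + √60) = -4*(-90 + 2*√15) = 360 - 8*√15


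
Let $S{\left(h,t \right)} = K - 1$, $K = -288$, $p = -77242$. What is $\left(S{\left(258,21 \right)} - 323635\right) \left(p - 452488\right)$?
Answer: $171592260520$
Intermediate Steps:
$S{\left(h,t \right)} = -289$ ($S{\left(h,t \right)} = -288 - 1 = -289$)
$\left(S{\left(258,21 \right)} - 323635\right) \left(p - 452488\right) = \left(-289 - 323635\right) \left(-77242 - 452488\right) = \left(-323924\right) \left(-529730\right) = 171592260520$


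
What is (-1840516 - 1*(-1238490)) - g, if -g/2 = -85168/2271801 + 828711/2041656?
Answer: -465389222388795875/773039357076 ≈ -6.0203e+5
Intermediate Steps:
g = -569594240101/773039357076 (g = -2*(-85168/2271801 + 828711/2041656) = -2*(-85168*1/2271801 + 828711*(1/2041656)) = -2*(-85168/2271801 + 276237/680552) = -2*569594240101/1546078714152 = -569594240101/773039357076 ≈ -0.73682)
(-1840516 - 1*(-1238490)) - g = (-1840516 - 1*(-1238490)) - 1*(-569594240101/773039357076) = (-1840516 + 1238490) + 569594240101/773039357076 = -602026 + 569594240101/773039357076 = -465389222388795875/773039357076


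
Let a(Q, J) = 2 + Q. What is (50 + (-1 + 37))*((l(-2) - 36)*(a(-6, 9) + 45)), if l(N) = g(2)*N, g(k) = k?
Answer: -141040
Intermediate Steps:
l(N) = 2*N
(50 + (-1 + 37))*((l(-2) - 36)*(a(-6, 9) + 45)) = (50 + (-1 + 37))*((2*(-2) - 36)*((2 - 6) + 45)) = (50 + 36)*((-4 - 36)*(-4 + 45)) = 86*(-40*41) = 86*(-1640) = -141040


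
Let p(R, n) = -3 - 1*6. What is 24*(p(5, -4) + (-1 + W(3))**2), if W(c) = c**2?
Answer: 1320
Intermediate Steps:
p(R, n) = -9 (p(R, n) = -3 - 6 = -9)
24*(p(5, -4) + (-1 + W(3))**2) = 24*(-9 + (-1 + 3**2)**2) = 24*(-9 + (-1 + 9)**2) = 24*(-9 + 8**2) = 24*(-9 + 64) = 24*55 = 1320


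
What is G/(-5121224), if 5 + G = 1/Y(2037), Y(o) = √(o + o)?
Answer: 5/5121224 - √4074/20863866576 ≈ 9.7327e-7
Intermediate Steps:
Y(o) = √2*√o (Y(o) = √(2*o) = √2*√o)
G = -5 + √4074/4074 (G = -5 + 1/(√2*√2037) = -5 + 1/(√4074) = -5 + √4074/4074 ≈ -4.9843)
G/(-5121224) = (-5 + √4074/4074)/(-5121224) = (-5 + √4074/4074)*(-1/5121224) = 5/5121224 - √4074/20863866576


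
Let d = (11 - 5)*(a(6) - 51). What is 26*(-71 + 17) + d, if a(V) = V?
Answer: -1674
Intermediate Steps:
d = -270 (d = (11 - 5)*(6 - 51) = 6*(-45) = -270)
26*(-71 + 17) + d = 26*(-71 + 17) - 270 = 26*(-54) - 270 = -1404 - 270 = -1674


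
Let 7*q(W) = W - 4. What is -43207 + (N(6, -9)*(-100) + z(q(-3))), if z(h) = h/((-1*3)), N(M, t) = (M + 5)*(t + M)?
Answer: -119720/3 ≈ -39907.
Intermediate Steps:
N(M, t) = (5 + M)*(M + t)
q(W) = -4/7 + W/7 (q(W) = (W - 4)/7 = (-4 + W)/7 = -4/7 + W/7)
z(h) = -h/3 (z(h) = h/(-3) = h*(-⅓) = -h/3)
-43207 + (N(6, -9)*(-100) + z(q(-3))) = -43207 + ((6² + 5*6 + 5*(-9) + 6*(-9))*(-100) - (-4/7 + (⅐)*(-3))/3) = -43207 + ((36 + 30 - 45 - 54)*(-100) - (-4/7 - 3/7)/3) = -43207 + (-33*(-100) - ⅓*(-1)) = -43207 + (3300 + ⅓) = -43207 + 9901/3 = -119720/3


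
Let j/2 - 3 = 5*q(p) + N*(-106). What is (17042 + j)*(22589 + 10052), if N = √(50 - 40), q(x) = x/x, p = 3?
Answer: 556790178 - 6919892*√10 ≈ 5.3491e+8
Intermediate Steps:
q(x) = 1
N = √10 ≈ 3.1623
j = 16 - 212*√10 (j = 6 + 2*(5*1 + √10*(-106)) = 6 + 2*(5 - 106*√10) = 6 + (10 - 212*√10) = 16 - 212*√10 ≈ -654.40)
(17042 + j)*(22589 + 10052) = (17042 + (16 - 212*√10))*(22589 + 10052) = (17058 - 212*√10)*32641 = 556790178 - 6919892*√10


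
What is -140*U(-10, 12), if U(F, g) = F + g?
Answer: -280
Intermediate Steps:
-140*U(-10, 12) = -140*(-10 + 12) = -140*2 = -280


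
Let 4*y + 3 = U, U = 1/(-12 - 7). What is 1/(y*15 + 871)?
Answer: 38/32663 ≈ 0.0011634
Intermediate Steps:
U = -1/19 (U = 1/(-19) = -1/19 ≈ -0.052632)
y = -29/38 (y = -¾ + (¼)*(-1/19) = -¾ - 1/76 = -29/38 ≈ -0.76316)
1/(y*15 + 871) = 1/(-29/38*15 + 871) = 1/(-435/38 + 871) = 1/(32663/38) = 38/32663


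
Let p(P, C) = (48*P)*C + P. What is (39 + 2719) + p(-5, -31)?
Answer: 10193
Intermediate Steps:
p(P, C) = P + 48*C*P (p(P, C) = 48*C*P + P = P + 48*C*P)
(39 + 2719) + p(-5, -31) = (39 + 2719) - 5*(1 + 48*(-31)) = 2758 - 5*(1 - 1488) = 2758 - 5*(-1487) = 2758 + 7435 = 10193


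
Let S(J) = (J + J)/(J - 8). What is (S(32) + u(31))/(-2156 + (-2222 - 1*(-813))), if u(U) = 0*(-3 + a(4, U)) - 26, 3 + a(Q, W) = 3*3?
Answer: 14/2139 ≈ 0.0065451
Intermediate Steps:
a(Q, W) = 6 (a(Q, W) = -3 + 3*3 = -3 + 9 = 6)
S(J) = 2*J/(-8 + J) (S(J) = (2*J)/(-8 + J) = 2*J/(-8 + J))
u(U) = -26 (u(U) = 0*(-3 + 6) - 26 = 0*3 - 26 = 0 - 26 = -26)
(S(32) + u(31))/(-2156 + (-2222 - 1*(-813))) = (2*32/(-8 + 32) - 26)/(-2156 + (-2222 - 1*(-813))) = (2*32/24 - 26)/(-2156 + (-2222 + 813)) = (2*32*(1/24) - 26)/(-2156 - 1409) = (8/3 - 26)/(-3565) = -70/3*(-1/3565) = 14/2139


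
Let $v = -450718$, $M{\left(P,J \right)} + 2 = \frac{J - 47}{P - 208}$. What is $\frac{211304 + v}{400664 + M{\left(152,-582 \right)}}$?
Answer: $- \frac{13407184}{22437701} \approx -0.59753$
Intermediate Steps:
$M{\left(P,J \right)} = -2 + \frac{-47 + J}{-208 + P}$ ($M{\left(P,J \right)} = -2 + \frac{J - 47}{P - 208} = -2 + \frac{-47 + J}{-208 + P}$)
$\frac{211304 + v}{400664 + M{\left(152,-582 \right)}} = \frac{211304 - 450718}{400664 + \frac{369 - 582 - 304}{-208 + 152}} = - \frac{239414}{400664 + \frac{369 - 582 - 304}{-56}} = - \frac{239414}{400664 - - \frac{517}{56}} = - \frac{239414}{400664 + \frac{517}{56}} = - \frac{239414}{\frac{22437701}{56}} = \left(-239414\right) \frac{56}{22437701} = - \frac{13407184}{22437701}$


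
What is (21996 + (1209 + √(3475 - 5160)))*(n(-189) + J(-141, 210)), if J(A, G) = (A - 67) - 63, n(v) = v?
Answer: -10674300 - 460*I*√1685 ≈ -1.0674e+7 - 18882.0*I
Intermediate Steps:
J(A, G) = -130 + A (J(A, G) = (-67 + A) - 63 = -130 + A)
(21996 + (1209 + √(3475 - 5160)))*(n(-189) + J(-141, 210)) = (21996 + (1209 + √(3475 - 5160)))*(-189 + (-130 - 141)) = (21996 + (1209 + √(-1685)))*(-189 - 271) = (21996 + (1209 + I*√1685))*(-460) = (23205 + I*√1685)*(-460) = -10674300 - 460*I*√1685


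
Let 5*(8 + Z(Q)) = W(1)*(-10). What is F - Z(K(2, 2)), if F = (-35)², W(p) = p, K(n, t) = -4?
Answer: 1235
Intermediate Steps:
F = 1225
Z(Q) = -10 (Z(Q) = -8 + (1*(-10))/5 = -8 + (⅕)*(-10) = -8 - 2 = -10)
F - Z(K(2, 2)) = 1225 - 1*(-10) = 1225 + 10 = 1235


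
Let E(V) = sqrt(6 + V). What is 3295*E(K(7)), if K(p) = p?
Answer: 3295*sqrt(13) ≈ 11880.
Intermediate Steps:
3295*E(K(7)) = 3295*sqrt(6 + 7) = 3295*sqrt(13)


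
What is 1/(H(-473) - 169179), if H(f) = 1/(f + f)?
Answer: -946/160043335 ≈ -5.9109e-6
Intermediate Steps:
H(f) = 1/(2*f)
1/(H(-473) - 169179) = 1/((½)/(-473) - 169179) = 1/((½)*(-1/473) - 169179) = 1/(-1/946 - 169179) = 1/(-160043335/946) = -946/160043335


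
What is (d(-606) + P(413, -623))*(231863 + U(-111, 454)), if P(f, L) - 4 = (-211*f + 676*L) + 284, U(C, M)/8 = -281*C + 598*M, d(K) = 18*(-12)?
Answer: -1348471194613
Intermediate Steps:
d(K) = -216
U(C, M) = -2248*C + 4784*M (U(C, M) = 8*(-281*C + 598*M) = -2248*C + 4784*M)
P(f, L) = 288 - 211*f + 676*L (P(f, L) = 4 + ((-211*f + 676*L) + 284) = 4 + (284 - 211*f + 676*L) = 288 - 211*f + 676*L)
(d(-606) + P(413, -623))*(231863 + U(-111, 454)) = (-216 + (288 - 211*413 + 676*(-623)))*(231863 + (-2248*(-111) + 4784*454)) = (-216 + (288 - 87143 - 421148))*(231863 + (249528 + 2171936)) = (-216 - 508003)*(231863 + 2421464) = -508219*2653327 = -1348471194613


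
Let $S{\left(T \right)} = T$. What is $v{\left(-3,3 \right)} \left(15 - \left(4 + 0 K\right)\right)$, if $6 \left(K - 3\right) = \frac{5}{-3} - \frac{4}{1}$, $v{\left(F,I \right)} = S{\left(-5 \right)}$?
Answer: $-55$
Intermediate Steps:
$v{\left(F,I \right)} = -5$
$K = \frac{37}{18}$ ($K = 3 + \frac{\frac{5}{-3} - \frac{4}{1}}{6} = 3 + \frac{5 \left(- \frac{1}{3}\right) - 4}{6} = 3 + \frac{- \frac{5}{3} - 4}{6} = 3 + \frac{1}{6} \left(- \frac{17}{3}\right) = 3 - \frac{17}{18} = \frac{37}{18} \approx 2.0556$)
$v{\left(-3,3 \right)} \left(15 - \left(4 + 0 K\right)\right) = - 5 \left(15 + \left(-4 + 0 \cdot \frac{37}{18}\right)\right) = - 5 \left(15 + \left(-4 + 0\right)\right) = - 5 \left(15 - 4\right) = \left(-5\right) 11 = -55$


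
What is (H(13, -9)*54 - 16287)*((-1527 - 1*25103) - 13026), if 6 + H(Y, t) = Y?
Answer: 630887304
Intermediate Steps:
H(Y, t) = -6 + Y
(H(13, -9)*54 - 16287)*((-1527 - 1*25103) - 13026) = ((-6 + 13)*54 - 16287)*((-1527 - 1*25103) - 13026) = (7*54 - 16287)*((-1527 - 25103) - 13026) = (378 - 16287)*(-26630 - 13026) = -15909*(-39656) = 630887304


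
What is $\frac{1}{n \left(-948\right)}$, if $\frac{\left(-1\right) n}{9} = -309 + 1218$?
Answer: $\frac{1}{7755588} \approx 1.2894 \cdot 10^{-7}$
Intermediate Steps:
$n = -8181$ ($n = - 9 \left(-309 + 1218\right) = \left(-9\right) 909 = -8181$)
$\frac{1}{n \left(-948\right)} = \frac{1}{\left(-8181\right) \left(-948\right)} = \frac{1}{7755588}$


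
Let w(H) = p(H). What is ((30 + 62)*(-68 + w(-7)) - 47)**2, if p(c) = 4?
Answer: 35224225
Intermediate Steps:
w(H) = 4
((30 + 62)*(-68 + w(-7)) - 47)**2 = ((30 + 62)*(-68 + 4) - 47)**2 = (92*(-64) - 47)**2 = (-5888 - 47)**2 = (-5935)**2 = 35224225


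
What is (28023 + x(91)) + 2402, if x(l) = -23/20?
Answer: 608477/20 ≈ 30424.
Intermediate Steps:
x(l) = -23/20 (x(l) = -23*1/20 = -23/20)
(28023 + x(91)) + 2402 = (28023 - 23/20) + 2402 = 560437/20 + 2402 = 608477/20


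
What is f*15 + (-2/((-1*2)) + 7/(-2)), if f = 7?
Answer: 205/2 ≈ 102.50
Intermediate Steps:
f*15 + (-2/((-1*2)) + 7/(-2)) = 7*15 + (-2/((-1*2)) + 7/(-2)) = 105 + (-2/(-2) + 7*(-1/2)) = 105 + (-2*(-1/2) - 7/2) = 105 + (1 - 7/2) = 105 - 5/2 = 205/2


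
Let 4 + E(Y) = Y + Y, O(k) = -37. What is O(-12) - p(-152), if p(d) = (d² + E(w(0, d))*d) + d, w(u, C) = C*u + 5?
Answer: -22077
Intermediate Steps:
w(u, C) = 5 + C*u
E(Y) = -4 + 2*Y (E(Y) = -4 + (Y + Y) = -4 + 2*Y)
p(d) = d² + 7*d (p(d) = (d² + (-4 + 2*(5 + d*0))*d) + d = (d² + (-4 + 2*(5 + 0))*d) + d = (d² + (-4 + 2*5)*d) + d = (d² + (-4 + 10)*d) + d = (d² + 6*d) + d = d² + 7*d)
O(-12) - p(-152) = -37 - (-152)*(7 - 152) = -37 - (-152)*(-145) = -37 - 1*22040 = -37 - 22040 = -22077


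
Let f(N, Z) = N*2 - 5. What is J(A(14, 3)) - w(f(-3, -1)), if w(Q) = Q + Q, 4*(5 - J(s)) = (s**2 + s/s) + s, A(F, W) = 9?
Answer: 17/4 ≈ 4.2500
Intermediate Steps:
f(N, Z) = -5 + 2*N (f(N, Z) = 2*N - 5 = -5 + 2*N)
J(s) = 19/4 - s/4 - s**2/4 (J(s) = 5 - ((s**2 + s/s) + s)/4 = 5 - ((s**2 + 1) + s)/4 = 5 - ((1 + s**2) + s)/4 = 5 - (1 + s + s**2)/4 = 5 + (-1/4 - s/4 - s**2/4) = 19/4 - s/4 - s**2/4)
w(Q) = 2*Q
J(A(14, 3)) - w(f(-3, -1)) = (19/4 - 1/4*9 - 1/4*9**2) - 2*(-5 + 2*(-3)) = (19/4 - 9/4 - 1/4*81) - 2*(-5 - 6) = (19/4 - 9/4 - 81/4) - 2*(-11) = -71/4 - 1*(-22) = -71/4 + 22 = 17/4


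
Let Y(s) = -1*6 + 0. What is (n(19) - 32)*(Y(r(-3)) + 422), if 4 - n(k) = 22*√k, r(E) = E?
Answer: -11648 - 9152*√19 ≈ -51541.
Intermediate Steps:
n(k) = 4 - 22*√k
Y(s) = -6 (Y(s) = -6 + 0 = -6)
(n(19) - 32)*(Y(r(-3)) + 422) = ((4 - 22*√19) - 32)*(-6 + 422) = (-28 - 22*√19)*416 = -11648 - 9152*√19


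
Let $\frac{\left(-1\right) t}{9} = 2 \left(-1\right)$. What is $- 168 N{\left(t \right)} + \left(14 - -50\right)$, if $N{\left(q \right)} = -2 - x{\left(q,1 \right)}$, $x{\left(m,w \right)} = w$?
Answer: $568$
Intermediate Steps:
$t = 18$ ($t = - 9 \cdot 2 \left(-1\right) = \left(-9\right) \left(-2\right) = 18$)
$N{\left(q \right)} = -3$ ($N{\left(q \right)} = -2 - 1 = -3$)
$- 168 N{\left(t \right)} + \left(14 - -50\right) = \left(-168\right) \left(-3\right) + \left(14 - -50\right) = 504 + \left(14 + 50\right) = 504 + 64 = 568$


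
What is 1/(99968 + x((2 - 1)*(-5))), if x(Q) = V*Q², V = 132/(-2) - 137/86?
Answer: 86/8451923 ≈ 1.0175e-5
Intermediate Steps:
V = -5813/86 (V = 132*(-½) - 137*1/86 = -66 - 137/86 = -5813/86 ≈ -67.593)
x(Q) = -5813*Q²/86
1/(99968 + x((2 - 1)*(-5))) = 1/(99968 - 5813*25*(2 - 1)²/86) = 1/(99968 - 5813*(1*(-5))²/86) = 1/(99968 - 5813/86*(-5)²) = 1/(99968 - 5813/86*25) = 1/(99968 - 145325/86) = 1/(8451923/86) = 86/8451923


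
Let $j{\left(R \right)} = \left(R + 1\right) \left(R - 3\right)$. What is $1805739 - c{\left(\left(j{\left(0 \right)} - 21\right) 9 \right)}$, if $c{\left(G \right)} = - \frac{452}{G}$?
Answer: $\frac{97509793}{54} \approx 1.8057 \cdot 10^{6}$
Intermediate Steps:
$j{\left(R \right)} = \left(1 + R\right) \left(-3 + R\right)$
$1805739 - c{\left(\left(j{\left(0 \right)} - 21\right) 9 \right)} = 1805739 - - \frac{452}{\left(\left(-3 + 0^{2} - 0\right) - 21\right) 9} = 1805739 - - \frac{452}{\left(\left(-3 + 0 + 0\right) - 21\right) 9} = 1805739 - - \frac{452}{\left(-3 - 21\right) 9} = 1805739 - - \frac{452}{\left(-24\right) 9} = 1805739 - - \frac{452}{-216} = 1805739 - \left(-452\right) \left(- \frac{1}{216}\right) = 1805739 - \frac{113}{54} = \frac{97509793}{54}$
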